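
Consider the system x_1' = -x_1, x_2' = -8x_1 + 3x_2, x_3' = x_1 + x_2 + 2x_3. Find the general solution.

x_1(t) = C_1e^(-t), x_2(t) = 2C_1e^(-t) + C_2e^(3t), x_3(t) = -C_1e^(-t) + C_2e^(3t) + C_3e^(2t)

Coefficient matrix A = [[-1, 0, 0], [-8, 3, 0], [1, 1, 2]].
det(A - λI) = 0 gives eigenvalues λ = -1, 3, 2.
For λ=-1: eigenvector (1,2,-1).
For λ=3: eigenvector (0,1,1).
For λ=2: eigenvector (0,0,1).
General solution: C_1e^(-t)(1,2,-1) + C_2e^(3t)(0,1,1) + C_3e^(2t)(0,0,1).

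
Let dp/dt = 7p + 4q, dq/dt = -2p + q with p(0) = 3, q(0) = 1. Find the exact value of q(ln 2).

A = [[7,4],[-2,1]]; eigenvalues λ = 5, 3.
Eigenvectors: (-2,1) for λ=5, (-1,1) for λ=3.
From the initial condition, c_1 = -4, c_2 = 5.
q(ln 2) = (-4)(2^5)(1) + (5)(2^3)(1) = -88.

-88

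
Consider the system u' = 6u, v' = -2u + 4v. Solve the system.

u(t) = -K_2e^(6t), v(t) = -K_1e^(4t) + K_2e^(6t)

Coefficient matrix A = [[6, 0], [-2, 4]].
Characteristic polynomial det(A - λI) = λ^2 - 10λ + 24 = 0.
Eigenvalues λ = 4, 6.
For λ=4: (A-λI) row 1 is [2, 0], so an eigenvector is (0, -1).
For λ=6: (A-λI) row 2 is [-2, -2], so an eigenvector is (-1, 1).
General solution: K_1e^(4t)(0,-1) + K_2e^(6t)(-1,1).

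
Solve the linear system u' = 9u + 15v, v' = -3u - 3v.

Coefficient matrix A = [[9, 15], [-3, -3]].
Characteristic polynomial det(A - λI) = λ^2 - 6λ + 18 = 0.
Eigenvalues λ = 3 ± 3i (complex conjugate pair).
For λ=3+3i: an eigenvector is (-2,1) - i(1,0) = (-2 - i, 1).
A real fundamental pair from Re and Im of e^((3+3i)t)v: X_1 = e^(3t)(cos(3t)·(-2,1) + sin(3t)·(1,0)), X_2 = e^(3t)(sin(3t)·(-2,1) - cos(3t)·(1,0)).
General solution: K_1X_1 + K_2X_2.

u(t) = K_1e^(3t)sin(3t) - 2K_1e^(3t)cos(3t) - 2K_2e^(3t)sin(3t) - K_2e^(3t)cos(3t), v(t) = K_1e^(3t)cos(3t) + K_2e^(3t)sin(3t)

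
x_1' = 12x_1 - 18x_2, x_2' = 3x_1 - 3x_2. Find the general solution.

Coefficient matrix A = [[12, -18], [3, -3]].
Characteristic polynomial det(A - λI) = λ^2 - 9λ + 18 = 0.
Eigenvalues λ = 3, 6.
For λ=3: (A-λI) row 1 is [9, -18], so an eigenvector is (2, 1).
For λ=6: (A-λI) row 1 is [6, -18], so an eigenvector is (-3, -1).
General solution: K_1e^(3t)(2,1) + K_2e^(6t)(-3,-1).

x_1(t) = 2K_1e^(3t) - 3K_2e^(6t), x_2(t) = K_1e^(3t) - K_2e^(6t)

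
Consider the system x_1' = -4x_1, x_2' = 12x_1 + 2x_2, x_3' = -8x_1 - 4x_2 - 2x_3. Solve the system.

x_1(t) = K_1e^(-4t), x_2(t) = -2K_1e^(-4t) + K_2e^(2t), x_3(t) = -K_2e^(2t) + K_3e^(-2t)

Coefficient matrix A = [[-4, 0, 0], [12, 2, 0], [-8, -4, -2]].
det(A - λI) = 0 gives eigenvalues λ = -4, 2, -2.
For λ=-4: eigenvector (1,-2,0).
For λ=2: eigenvector (0,1,-1).
For λ=-2: eigenvector (0,0,1).
General solution: K_1e^(-4t)(1,-2,0) + K_2e^(2t)(0,1,-1) + K_3e^(-2t)(0,0,1).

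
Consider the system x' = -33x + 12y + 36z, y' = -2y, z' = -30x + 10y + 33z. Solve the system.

x(t) = 12C_1e^(-2t) + 6C_2e^(-3t) + C_3e^(3t), y(t) = C_1e^(-2t), z(t) = 10C_1e^(-2t) + 5C_2e^(-3t) + C_3e^(3t)

Coefficient matrix A = [[-33, 12, 36], [0, -2, 0], [-30, 10, 33]].
det(A - λI) = 0 gives eigenvalues λ = -2, -3, 3.
For λ=-2: eigenvector (12,1,10).
For λ=-3: eigenvector (6,0,5).
For λ=3: eigenvector (1,0,1).
General solution: C_1e^(-2t)(12,1,10) + C_2e^(-3t)(6,0,5) + C_3e^(3t)(1,0,1).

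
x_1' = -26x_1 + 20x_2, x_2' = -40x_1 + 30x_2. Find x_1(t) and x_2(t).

x_1(t) = 2C_1e^(2t)sin(4t) - C_1e^(2t)cos(4t) - C_2e^(2t)sin(4t) - 2C_2e^(2t)cos(4t), x_2(t) = 3C_1e^(2t)sin(4t) - C_1e^(2t)cos(4t) - C_2e^(2t)sin(4t) - 3C_2e^(2t)cos(4t)

Coefficient matrix A = [[-26, 20], [-40, 30]].
Characteristic polynomial det(A - λI) = λ^2 - 4λ + 20 = 0.
Eigenvalues λ = 2 ± 4i (complex conjugate pair).
For λ=2+4i: an eigenvector is (-1,-1) - i(2,3) = (-1 - 2i, -1 - 3i).
A real fundamental pair from Re and Im of e^((2+4i)t)v: X_1 = e^(2t)(cos(4t)·(-1,-1) + sin(4t)·(2,3)), X_2 = e^(2t)(sin(4t)·(-1,-1) - cos(4t)·(2,3)).
General solution: C_1X_1 + C_2X_2.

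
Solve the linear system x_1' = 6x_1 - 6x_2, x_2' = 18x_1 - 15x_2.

x_1(t) = -2C_1e^(-3t) - C_2e^(-6t), x_2(t) = -3C_1e^(-3t) - 2C_2e^(-6t)

Coefficient matrix A = [[6, -6], [18, -15]].
Characteristic polynomial det(A - λI) = λ^2 + 9λ + 18 = 0.
Eigenvalues λ = -3, -6.
For λ=-3: (A-λI) row 1 is [9, -6], so an eigenvector is (-2, -3).
For λ=-6: (A-λI) row 1 is [12, -6], so an eigenvector is (-1, -2).
General solution: C_1e^(-3t)(-2,-3) + C_2e^(-6t)(-1,-2).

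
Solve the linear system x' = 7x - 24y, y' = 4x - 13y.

x(t) = -3K_1e^(-t) + 2K_2e^(-5t), y(t) = -K_1e^(-t) + K_2e^(-5t)

Coefficient matrix A = [[7, -24], [4, -13]].
Characteristic polynomial det(A - λI) = λ^2 + 6λ + 5 = 0.
Eigenvalues λ = -1, -5.
For λ=-1: (A-λI) row 1 is [8, -24], so an eigenvector is (-3, -1).
For λ=-5: (A-λI) row 1 is [12, -24], so an eigenvector is (2, 1).
General solution: K_1e^(-t)(-3,-1) + K_2e^(-5t)(2,1).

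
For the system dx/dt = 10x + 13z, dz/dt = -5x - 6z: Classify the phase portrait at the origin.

A = [[10,13],[-5,-6]]; det(A-λI) = λ^2 - 4λ + 5.
λ = 2 ± i: positive real part.

unstable spiral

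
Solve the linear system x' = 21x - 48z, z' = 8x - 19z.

x(t) = -3c_1e^(5t) - 2c_2e^(-3t), z(t) = -c_1e^(5t) - c_2e^(-3t)

Coefficient matrix A = [[21, -48], [8, -19]].
Characteristic polynomial det(A - λI) = λ^2 - 2λ - 15 = 0.
Eigenvalues λ = 5, -3.
For λ=5: (A-λI) row 1 is [16, -48], so an eigenvector is (-3, -1).
For λ=-3: (A-λI) row 1 is [24, -48], so an eigenvector is (-2, -1).
General solution: c_1e^(5t)(-3,-1) + c_2e^(-3t)(-2,-1).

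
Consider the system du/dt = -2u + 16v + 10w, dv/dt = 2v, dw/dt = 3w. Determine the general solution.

u(t) = 4C_1e^(2t) + C_2e^(-2t) + 2C_3e^(3t), v(t) = C_1e^(2t), w(t) = C_3e^(3t)

Coefficient matrix A = [[-2, 16, 10], [0, 2, 0], [0, 0, 3]].
det(A - λI) = 0 gives eigenvalues λ = 2, -2, 3.
For λ=2: eigenvector (4,1,0).
For λ=-2: eigenvector (1,0,0).
For λ=3: eigenvector (2,0,1).
General solution: C_1e^(2t)(4,1,0) + C_2e^(-2t)(1,0,0) + C_3e^(3t)(2,0,1).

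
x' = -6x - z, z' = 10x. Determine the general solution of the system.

x(t) = -C_1e^(-3t)sin(t) + C_2e^(-3t)cos(t), z(t) = 3C_1e^(-3t)sin(t) + C_1e^(-3t)cos(t) + C_2e^(-3t)sin(t) - 3C_2e^(-3t)cos(t)

Coefficient matrix A = [[-6, -1], [10, 0]].
Characteristic polynomial det(A - λI) = λ^2 + 6λ + 10 = 0.
Eigenvalues λ = -3 ± i (complex conjugate pair).
For λ=-3+i: an eigenvector is (0,1) - i(-1,3) = (0 + i, 1 - 3i).
A real fundamental pair from Re and Im of e^((-3+i)t)v: X_1 = e^(-3t)(cos(t)·(0,1) + sin(t)·(-1,3)), X_2 = e^(-3t)(sin(t)·(0,1) - cos(t)·(-1,3)).
General solution: C_1X_1 + C_2X_2.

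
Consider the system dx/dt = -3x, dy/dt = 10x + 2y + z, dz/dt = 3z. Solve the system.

x(t) = c_3e^(-3t), y(t) = c_1e^(3t) + c_2e^(2t) - 2c_3e^(-3t), z(t) = c_1e^(3t)

Coefficient matrix A = [[-3, 0, 0], [10, 2, 1], [0, 0, 3]].
det(A - λI) = 0 gives eigenvalues λ = 3, 2, -3.
For λ=3: eigenvector (0,1,1).
For λ=2: eigenvector (0,1,0).
For λ=-3: eigenvector (1,-2,0).
General solution: c_1e^(3t)(0,1,1) + c_2e^(2t)(0,1,0) + c_3e^(-3t)(1,-2,0).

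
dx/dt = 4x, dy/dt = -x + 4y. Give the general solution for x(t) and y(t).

Coefficient matrix A = [[4, 0], [-1, 4]].
Characteristic polynomial det(A - λI) = λ^2 - 8λ + 16 = 0.
Single eigenvalue λ = 4 with algebraic multiplicity 2.
Eigenvector v = (0,1); generalized eigenvector w with (A-λI)w=v is (-1,-1).
General solution: e^(4t)[K_1·v + K_2·(t·v + w)].

x(t) = -K_2e^(4t), y(t) = K_1e^(4t) + K_2te^(4t) - K_2e^(4t)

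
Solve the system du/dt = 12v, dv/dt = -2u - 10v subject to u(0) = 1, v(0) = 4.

Coefficient matrix A = [[0, 12], [-2, -10]].
Characteristic polynomial det(A - λI) = λ^2 + 10λ + 24 = 0.
Eigenvalues λ = -6, -4.
For λ=-6: (A-λI) row 1 is [6, 12], so an eigenvector is (-2, 1).
For λ=-4: (A-λI) row 1 is [4, 12], so an eigenvector is (3, -1).
General solution: c_1e^(-6t)(-2,1) + c_2e^(-4t)(3,-1).
Applying u(0)=1, v(0)=4 gives c_1=13, c_2=9.

u(t) = 27e^(-4t) - 26e^(-6t), v(t) = -9e^(-4t) + 13e^(-6t)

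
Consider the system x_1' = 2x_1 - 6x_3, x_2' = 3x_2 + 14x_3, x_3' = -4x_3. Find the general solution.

Coefficient matrix A = [[2, 0, -6], [0, 3, 14], [0, 0, -4]].
det(A - λI) = 0 gives eigenvalues λ = 2, 3, -4.
For λ=2: eigenvector (1,0,0).
For λ=3: eigenvector (0,1,0).
For λ=-4: eigenvector (1,-2,1).
General solution: K_1e^(2t)(1,0,0) + K_2e^(3t)(0,1,0) + K_3e^(-4t)(1,-2,1).

x_1(t) = K_1e^(2t) + K_3e^(-4t), x_2(t) = K_2e^(3t) - 2K_3e^(-4t), x_3(t) = K_3e^(-4t)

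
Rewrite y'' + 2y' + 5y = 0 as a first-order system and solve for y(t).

y(t) = C_1e^(-t)cos(2t) + C_2e^(-t)sin(2t)

Let x_1 = y, x_2 = y'. Then x_1' = x_2 and x_2' = -5x_1 - 2x_2.
A = [[0,1],[-5,-2]]; det(A-λI) = λ^2 + 2λ + 5.
Eigenvalues λ = -1 ± 2i.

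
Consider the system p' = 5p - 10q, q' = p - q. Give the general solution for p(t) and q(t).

Coefficient matrix A = [[5, -10], [1, -1]].
Characteristic polynomial det(A - λI) = λ^2 - 4λ + 5 = 0.
Eigenvalues λ = 2 ± i (complex conjugate pair).
For λ=2+i: an eigenvector is (-3,-1) - i(1,0) = (-3 - i, -1).
A real fundamental pair from Re and Im of e^((2+i)t)v: X_1 = e^(2t)(cos(t)·(-3,-1) + sin(t)·(1,0)), X_2 = e^(2t)(sin(t)·(-3,-1) - cos(t)·(1,0)).
General solution: K_1X_1 + K_2X_2.

p(t) = K_1e^(2t)sin(t) - 3K_1e^(2t)cos(t) - 3K_2e^(2t)sin(t) - K_2e^(2t)cos(t), q(t) = -K_1e^(2t)cos(t) - K_2e^(2t)sin(t)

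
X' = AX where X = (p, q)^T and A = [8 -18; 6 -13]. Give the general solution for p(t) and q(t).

p(t) = -3C_1e^(-4t) + 2C_2e^(-t), q(t) = -2C_1e^(-4t) + C_2e^(-t)

Coefficient matrix A = [[8, -18], [6, -13]].
Characteristic polynomial det(A - λI) = λ^2 + 5λ + 4 = 0.
Eigenvalues λ = -4, -1.
For λ=-4: (A-λI) row 1 is [12, -18], so an eigenvector is (-3, -2).
For λ=-1: (A-λI) row 1 is [9, -18], so an eigenvector is (2, 1).
General solution: C_1e^(-4t)(-3,-2) + C_2e^(-t)(2,1).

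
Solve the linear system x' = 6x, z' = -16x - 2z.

x(t) = K_2e^(6t), z(t) = -K_1e^(-2t) - 2K_2e^(6t)

Coefficient matrix A = [[6, 0], [-16, -2]].
Characteristic polynomial det(A - λI) = λ^2 - 4λ - 12 = 0.
Eigenvalues λ = -2, 6.
For λ=-2: (A-λI) row 1 is [8, 0], so an eigenvector is (0, -1).
For λ=6: (A-λI) row 2 is [-16, -8], so an eigenvector is (1, -2).
General solution: K_1e^(-2t)(0,-1) + K_2e^(6t)(1,-2).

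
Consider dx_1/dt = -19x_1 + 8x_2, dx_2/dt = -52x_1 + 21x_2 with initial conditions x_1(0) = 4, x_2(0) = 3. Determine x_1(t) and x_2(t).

x_1(t) = -14e^(t)sin(4t) + 4e^(t)cos(4t), x_2(t) = -37e^(t)sin(4t) + 3e^(t)cos(4t)

Coefficient matrix A = [[-19, 8], [-52, 21]].
Characteristic polynomial det(A - λI) = λ^2 - 2λ + 17 = 0.
Eigenvalues λ = 1 ± 4i (complex conjugate pair).
For λ=1+4i: an eigenvector is (1,3) - i(1,2) = (1 - i, 3 - 2i).
A real fundamental pair from Re and Im of e^((1+4i)t)v: X_1 = e^(t)(cos(4t)·(1,3) + sin(4t)·(1,2)), X_2 = e^(t)(sin(4t)·(1,3) - cos(4t)·(1,2)).
General solution: C_1X_1 + C_2X_2.
Applying x_1(0)=4, x_2(0)=3 gives C_1=-5, C_2=-9.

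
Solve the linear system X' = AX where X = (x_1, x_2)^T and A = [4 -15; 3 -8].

x_1(t) = -K_1e^(-2t)sin(3t) + 2K_1e^(-2t)cos(3t) + 2K_2e^(-2t)sin(3t) + K_2e^(-2t)cos(3t), x_2(t) = K_1e^(-2t)cos(3t) + K_2e^(-2t)sin(3t)

Coefficient matrix A = [[4, -15], [3, -8]].
Characteristic polynomial det(A - λI) = λ^2 + 4λ + 13 = 0.
Eigenvalues λ = -2 ± 3i (complex conjugate pair).
For λ=-2+3i: an eigenvector is (2,1) - i(-1,0) = (2 + i, 1).
A real fundamental pair from Re and Im of e^((-2+3i)t)v: X_1 = e^(-2t)(cos(3t)·(2,1) + sin(3t)·(-1,0)), X_2 = e^(-2t)(sin(3t)·(2,1) - cos(3t)·(-1,0)).
General solution: K_1X_1 + K_2X_2.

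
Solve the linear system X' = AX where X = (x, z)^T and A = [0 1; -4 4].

x(t) = -c_1e^(2t) - c_2te^(2t) + 2c_2e^(2t), z(t) = -2c_1e^(2t) - 2c_2te^(2t) + 3c_2e^(2t)

Coefficient matrix A = [[0, 1], [-4, 4]].
Characteristic polynomial det(A - λI) = λ^2 - 4λ + 4 = 0.
Single eigenvalue λ = 2 with algebraic multiplicity 2.
Eigenvector v = (-1,-2); generalized eigenvector w with (A-λI)w=v is (2,3).
General solution: e^(2t)[c_1·v + c_2·(t·v + w)].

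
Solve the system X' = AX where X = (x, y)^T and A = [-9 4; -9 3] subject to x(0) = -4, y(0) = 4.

x(t) = 40te^(-3t) - 4e^(-3t), y(t) = 60te^(-3t) + 4e^(-3t)

Coefficient matrix A = [[-9, 4], [-9, 3]].
Characteristic polynomial det(A - λI) = λ^2 + 6λ + 9 = 0.
Single eigenvalue λ = -3 with algebraic multiplicity 2.
Eigenvector v = (2,3); generalized eigenvector w with (A-λI)w=v is (-1,-1).
General solution: e^(-3t)[c_1·v + c_2·(t·v + w)].
Applying x(0)=-4, y(0)=4 gives c_1=8, c_2=20.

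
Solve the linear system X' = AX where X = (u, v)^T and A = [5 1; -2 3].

u(t) = -K_1e^(4t)sin(t) + K_2e^(4t)cos(t), v(t) = K_1e^(4t)sin(t) - K_1e^(4t)cos(t) - K_2e^(4t)sin(t) - K_2e^(4t)cos(t)

Coefficient matrix A = [[5, 1], [-2, 3]].
Characteristic polynomial det(A - λI) = λ^2 - 8λ + 17 = 0.
Eigenvalues λ = 4 ± i (complex conjugate pair).
For λ=4+i: an eigenvector is (0,-1) - i(-1,1) = (0 + i, -1 - i).
A real fundamental pair from Re and Im of e^((4+i)t)v: X_1 = e^(4t)(cos(t)·(0,-1) + sin(t)·(-1,1)), X_2 = e^(4t)(sin(t)·(0,-1) - cos(t)·(-1,1)).
General solution: K_1X_1 + K_2X_2.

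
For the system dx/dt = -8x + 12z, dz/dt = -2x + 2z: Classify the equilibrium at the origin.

stable node

A = [[-8,12],[-2,2]]; det(A-λI) = λ^2 + 6λ + 8.
λ = -4, -2: both negative.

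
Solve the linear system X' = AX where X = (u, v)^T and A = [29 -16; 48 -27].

u(t) = -C_1e^(-3t) - 2C_2e^(5t), v(t) = -2C_1e^(-3t) - 3C_2e^(5t)

Coefficient matrix A = [[29, -16], [48, -27]].
Characteristic polynomial det(A - λI) = λ^2 - 2λ - 15 = 0.
Eigenvalues λ = -3, 5.
For λ=-3: (A-λI) row 1 is [32, -16], so an eigenvector is (-1, -2).
For λ=5: (A-λI) row 1 is [24, -16], so an eigenvector is (-2, -3).
General solution: C_1e^(-3t)(-1,-2) + C_2e^(5t)(-2,-3).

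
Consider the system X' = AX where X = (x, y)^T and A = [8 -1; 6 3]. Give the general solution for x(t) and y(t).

Coefficient matrix A = [[8, -1], [6, 3]].
Characteristic polynomial det(A - λI) = λ^2 - 11λ + 30 = 0.
Eigenvalues λ = 5, 6.
For λ=5: (A-λI) row 1 is [3, -1], so an eigenvector is (1, 3).
For λ=6: (A-λI) row 1 is [2, -1], so an eigenvector is (1, 2).
General solution: C_1e^(5t)(1,3) + C_2e^(6t)(1,2).

x(t) = C_1e^(5t) + C_2e^(6t), y(t) = 3C_1e^(5t) + 2C_2e^(6t)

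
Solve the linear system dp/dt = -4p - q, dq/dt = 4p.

p(t) = C_1e^(-2t) + C_2te^(-2t) + C_2e^(-2t), q(t) = -2C_1e^(-2t) - 2C_2te^(-2t) - 3C_2e^(-2t)

Coefficient matrix A = [[-4, -1], [4, 0]].
Characteristic polynomial det(A - λI) = λ^2 + 4λ + 4 = 0.
Single eigenvalue λ = -2 with algebraic multiplicity 2.
Eigenvector v = (1,-2); generalized eigenvector w with (A-λI)w=v is (1,-3).
General solution: e^(-2t)[C_1·v + C_2·(t·v + w)].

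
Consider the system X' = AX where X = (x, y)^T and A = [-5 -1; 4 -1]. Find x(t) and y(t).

Coefficient matrix A = [[-5, -1], [4, -1]].
Characteristic polynomial det(A - λI) = λ^2 + 6λ + 9 = 0.
Single eigenvalue λ = -3 with algebraic multiplicity 2.
Eigenvector v = (1,-2); generalized eigenvector w with (A-λI)w=v is (0,-1).
General solution: e^(-3t)[K_1·v + K_2·(t·v + w)].

x(t) = K_1e^(-3t) + K_2te^(-3t), y(t) = -2K_1e^(-3t) - 2K_2te^(-3t) - K_2e^(-3t)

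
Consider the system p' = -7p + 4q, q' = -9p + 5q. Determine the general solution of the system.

p(t) = 2C_1e^(-t) + 2C_2te^(-t) - C_2e^(-t), q(t) = 3C_1e^(-t) + 3C_2te^(-t) - C_2e^(-t)

Coefficient matrix A = [[-7, 4], [-9, 5]].
Characteristic polynomial det(A - λI) = λ^2 + 2λ + 1 = 0.
Single eigenvalue λ = -1 with algebraic multiplicity 2.
Eigenvector v = (2,3); generalized eigenvector w with (A-λI)w=v is (-1,-1).
General solution: e^(-t)[C_1·v + C_2·(t·v + w)].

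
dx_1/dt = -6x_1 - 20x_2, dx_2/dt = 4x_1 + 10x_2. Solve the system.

x_1(t) = c_1e^(2t)sin(4t) + 2c_1e^(2t)cos(4t) + 2c_2e^(2t)sin(4t) - c_2e^(2t)cos(4t), x_2(t) = -c_1e^(2t)cos(4t) - c_2e^(2t)sin(4t)

Coefficient matrix A = [[-6, -20], [4, 10]].
Characteristic polynomial det(A - λI) = λ^2 - 4λ + 20 = 0.
Eigenvalues λ = 2 ± 4i (complex conjugate pair).
For λ=2+4i: an eigenvector is (2,-1) - i(1,0) = (2 - i, -1).
A real fundamental pair from Re and Im of e^((2+4i)t)v: X_1 = e^(2t)(cos(4t)·(2,-1) + sin(4t)·(1,0)), X_2 = e^(2t)(sin(4t)·(2,-1) - cos(4t)·(1,0)).
General solution: c_1X_1 + c_2X_2.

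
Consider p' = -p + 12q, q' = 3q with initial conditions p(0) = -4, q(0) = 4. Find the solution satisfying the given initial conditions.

Coefficient matrix A = [[-1, 12], [0, 3]].
Characteristic polynomial det(A - λI) = λ^2 - 2λ - 3 = 0.
Eigenvalues λ = 3, -1.
For λ=3: (A-λI) row 1 is [-4, 12], so an eigenvector is (3, 1).
For λ=-1: (A-λI) row 1 is [0, 12], so an eigenvector is (-1, 0).
General solution: C_1e^(3t)(3,1) + C_2e^(-t)(-1,0).
Applying p(0)=-4, q(0)=4 gives C_1=4, C_2=16.

p(t) = 12e^(3t) - 16e^(-t), q(t) = 4e^(3t)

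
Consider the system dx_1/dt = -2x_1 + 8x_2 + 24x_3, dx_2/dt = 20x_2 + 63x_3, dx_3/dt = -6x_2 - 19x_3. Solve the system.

x_1(t) = C_1e^(-2t) + 2C_3e^(2t), x_2(t) = 3C_2e^(-t) + 7C_3e^(2t), x_3(t) = -C_2e^(-t) - 2C_3e^(2t)

Coefficient matrix A = [[-2, 8, 24], [0, 20, 63], [0, -6, -19]].
det(A - λI) = 0 gives eigenvalues λ = -2, -1, 2.
For λ=-2: eigenvector (1,0,0).
For λ=-1: eigenvector (0,3,-1).
For λ=2: eigenvector (2,7,-2).
General solution: C_1e^(-2t)(1,0,0) + C_2e^(-t)(0,3,-1) + C_3e^(2t)(2,7,-2).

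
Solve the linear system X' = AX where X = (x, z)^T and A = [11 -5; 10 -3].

x(t) = -2K_1e^(4t)sin(t) - K_1e^(4t)cos(t) - K_2e^(4t)sin(t) + 2K_2e^(4t)cos(t), z(t) = -3K_1e^(4t)sin(t) - K_1e^(4t)cos(t) - K_2e^(4t)sin(t) + 3K_2e^(4t)cos(t)

Coefficient matrix A = [[11, -5], [10, -3]].
Characteristic polynomial det(A - λI) = λ^2 - 8λ + 17 = 0.
Eigenvalues λ = 4 ± i (complex conjugate pair).
For λ=4+i: an eigenvector is (-1,-1) - i(-2,-3) = (-1 + 2i, -1 + 3i).
A real fundamental pair from Re and Im of e^((4+i)t)v: X_1 = e^(4t)(cos(t)·(-1,-1) + sin(t)·(-2,-3)), X_2 = e^(4t)(sin(t)·(-1,-1) - cos(t)·(-2,-3)).
General solution: K_1X_1 + K_2X_2.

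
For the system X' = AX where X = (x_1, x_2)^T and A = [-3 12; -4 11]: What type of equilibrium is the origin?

A = [[-3,12],[-4,11]]; det(A-λI) = λ^2 - 8λ + 15.
λ = 3, 5: both positive.

unstable node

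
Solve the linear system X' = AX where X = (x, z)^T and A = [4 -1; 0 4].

Coefficient matrix A = [[4, -1], [0, 4]].
Characteristic polynomial det(A - λI) = λ^2 - 8λ + 16 = 0.
Single eigenvalue λ = 4 with algebraic multiplicity 2.
Eigenvector v = (1,0); generalized eigenvector w with (A-λI)w=v is (2,-1).
General solution: e^(4t)[c_1·v + c_2·(t·v + w)].

x(t) = c_1e^(4t) + c_2te^(4t) + 2c_2e^(4t), z(t) = -c_2e^(4t)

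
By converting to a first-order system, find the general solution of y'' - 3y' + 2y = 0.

Let x_1 = y, x_2 = y'. Then x_1' = x_2 and x_2' = -2x_1 + 3x_2.
A = [[0,1],[-2,3]]; det(A-λI) = λ^2 - 3λ + 2.
Eigenvalues λ = 2, 1 with eigenvectors (1,2), (1,1).

y(t) = C_1e^(2t) + C_2e^(t)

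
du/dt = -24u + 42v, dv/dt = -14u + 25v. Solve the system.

u(t) = 3c_1e^(4t) + 2c_2e^(-3t), v(t) = 2c_1e^(4t) + c_2e^(-3t)

Coefficient matrix A = [[-24, 42], [-14, 25]].
Characteristic polynomial det(A - λI) = λ^2 - λ - 12 = 0.
Eigenvalues λ = 4, -3.
For λ=4: (A-λI) row 1 is [-28, 42], so an eigenvector is (3, 2).
For λ=-3: (A-λI) row 1 is [-21, 42], so an eigenvector is (2, 1).
General solution: c_1e^(4t)(3,2) + c_2e^(-3t)(2,1).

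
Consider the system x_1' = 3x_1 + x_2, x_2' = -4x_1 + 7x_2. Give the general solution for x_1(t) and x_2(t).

Coefficient matrix A = [[3, 1], [-4, 7]].
Characteristic polynomial det(A - λI) = λ^2 - 10λ + 25 = 0.
Single eigenvalue λ = 5 with algebraic multiplicity 2.
Eigenvector v = (-1,-2); generalized eigenvector w with (A-λI)w=v is (0,-1).
General solution: e^(5t)[c_1·v + c_2·(t·v + w)].

x_1(t) = -c_1e^(5t) - c_2te^(5t), x_2(t) = -2c_1e^(5t) - 2c_2te^(5t) - c_2e^(5t)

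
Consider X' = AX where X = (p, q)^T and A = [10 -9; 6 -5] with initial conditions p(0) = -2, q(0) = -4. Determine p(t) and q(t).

p(t) = 6e^(4t) - 8e^(t), q(t) = 4e^(4t) - 8e^(t)

Coefficient matrix A = [[10, -9], [6, -5]].
Characteristic polynomial det(A - λI) = λ^2 - 5λ + 4 = 0.
Eigenvalues λ = 4, 1.
For λ=4: (A-λI) row 1 is [6, -9], so an eigenvector is (-3, -2).
For λ=1: (A-λI) row 1 is [9, -9], so an eigenvector is (1, 1).
General solution: c_1e^(4t)(-3,-2) + c_2e^(t)(1,1).
Applying p(0)=-2, q(0)=-4 gives c_1=-2, c_2=-8.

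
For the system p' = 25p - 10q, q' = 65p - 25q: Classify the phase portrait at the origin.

center

A = [[25,-10],[65,-25]]; det(A-λI) = λ^2 + 25.
λ = 0 ± 5i: zero real part.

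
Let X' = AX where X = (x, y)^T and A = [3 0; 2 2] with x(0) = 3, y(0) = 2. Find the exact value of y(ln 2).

32

A = [[3,0],[2,2]]; eigenvalues λ = 2, 3.
Eigenvectors: (0,1) for λ=2, (1,2) for λ=3.
From the initial condition, c_1 = -4, c_2 = 3.
y(ln 2) = (-4)(2^2)(1) + (3)(2^3)(2) = 32.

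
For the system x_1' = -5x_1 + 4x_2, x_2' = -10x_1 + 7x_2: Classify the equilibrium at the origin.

A = [[-5,4],[-10,7]]; det(A-λI) = λ^2 - 2λ + 5.
λ = 1 ± 2i: positive real part.

unstable spiral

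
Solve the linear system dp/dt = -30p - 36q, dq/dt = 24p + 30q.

Coefficient matrix A = [[-30, -36], [24, 30]].
Characteristic polynomial det(A - λI) = λ^2 - 36 = 0.
Eigenvalues λ = 6, -6.
For λ=6: (A-λI) row 1 is [-36, -36], so an eigenvector is (-1, 1).
For λ=-6: (A-λI) row 1 is [-24, -36], so an eigenvector is (-3, 2).
General solution: C_1e^(6t)(-1,1) + C_2e^(-6t)(-3,2).

p(t) = -C_1e^(6t) - 3C_2e^(-6t), q(t) = C_1e^(6t) + 2C_2e^(-6t)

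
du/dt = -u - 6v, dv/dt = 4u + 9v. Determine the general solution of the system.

Coefficient matrix A = [[-1, -6], [4, 9]].
Characteristic polynomial det(A - λI) = λ^2 - 8λ + 15 = 0.
Eigenvalues λ = 5, 3.
For λ=5: (A-λI) row 1 is [-6, -6], so an eigenvector is (-1, 1).
For λ=3: (A-λI) row 1 is [-4, -6], so an eigenvector is (-3, 2).
General solution: K_1e^(5t)(-1,1) + K_2e^(3t)(-3,2).

u(t) = -K_1e^(5t) - 3K_2e^(3t), v(t) = K_1e^(5t) + 2K_2e^(3t)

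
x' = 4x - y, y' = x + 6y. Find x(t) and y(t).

x(t) = c_1e^(5t) + c_2te^(5t) - 3c_2e^(5t), y(t) = -c_1e^(5t) - c_2te^(5t) + 2c_2e^(5t)

Coefficient matrix A = [[4, -1], [1, 6]].
Characteristic polynomial det(A - λI) = λ^2 - 10λ + 25 = 0.
Single eigenvalue λ = 5 with algebraic multiplicity 2.
Eigenvector v = (1,-1); generalized eigenvector w with (A-λI)w=v is (-3,2).
General solution: e^(5t)[c_1·v + c_2·(t·v + w)].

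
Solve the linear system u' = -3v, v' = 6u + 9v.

Coefficient matrix A = [[0, -3], [6, 9]].
Characteristic polynomial det(A - λI) = λ^2 - 9λ + 18 = 0.
Eigenvalues λ = 6, 3.
For λ=6: (A-λI) row 1 is [-6, -3], so an eigenvector is (-1, 2).
For λ=3: (A-λI) row 1 is [-3, -3], so an eigenvector is (1, -1).
General solution: K_1e^(6t)(-1,2) + K_2e^(3t)(1,-1).

u(t) = -K_1e^(6t) + K_2e^(3t), v(t) = 2K_1e^(6t) - K_2e^(3t)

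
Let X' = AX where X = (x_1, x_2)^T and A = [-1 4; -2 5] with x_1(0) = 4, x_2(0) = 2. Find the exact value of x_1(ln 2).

A = [[-1,4],[-2,5]]; eigenvalues λ = 1, 3.
Eigenvectors: (2,1) for λ=1, (-1,-1) for λ=3.
From the initial condition, c_1 = 2, c_2 = 0.
x_1(ln 2) = (2)(2^1)(2) + (0)(2^3)(-1) = 8.

8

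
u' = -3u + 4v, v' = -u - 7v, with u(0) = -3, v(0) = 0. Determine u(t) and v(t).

u(t) = -6te^(-5t) - 3e^(-5t), v(t) = 3te^(-5t)

Coefficient matrix A = [[-3, 4], [-1, -7]].
Characteristic polynomial det(A - λI) = λ^2 + 10λ + 25 = 0.
Single eigenvalue λ = -5 with algebraic multiplicity 2.
Eigenvector v = (-2,1); generalized eigenvector w with (A-λI)w=v is (-3,1).
General solution: e^(-5t)[c_1·v + c_2·(t·v + w)].
Applying u(0)=-3, v(0)=0 gives c_1=-3, c_2=3.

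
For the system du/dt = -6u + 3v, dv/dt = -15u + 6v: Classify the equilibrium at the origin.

center

A = [[-6,3],[-15,6]]; det(A-λI) = λ^2 + 9.
λ = 0 ± 3i: zero real part.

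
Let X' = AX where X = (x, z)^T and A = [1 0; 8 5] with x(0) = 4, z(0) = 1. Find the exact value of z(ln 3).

A = [[1,0],[8,5]]; eigenvalues λ = 5, 1.
Eigenvectors: (0,1) for λ=5, (1,-2) for λ=1.
From the initial condition, c_1 = 9, c_2 = 4.
z(ln 3) = (9)(3^5)(1) + (4)(3^1)(-2) = 2163.

2163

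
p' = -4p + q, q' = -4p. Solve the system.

Coefficient matrix A = [[-4, 1], [-4, 0]].
Characteristic polynomial det(A - λI) = λ^2 + 4λ + 4 = 0.
Single eigenvalue λ = -2 with algebraic multiplicity 2.
Eigenvector v = (1,2); generalized eigenvector w with (A-λI)w=v is (0,1).
General solution: e^(-2t)[C_1·v + C_2·(t·v + w)].

p(t) = C_1e^(-2t) + C_2te^(-2t), q(t) = 2C_1e^(-2t) + 2C_2te^(-2t) + C_2e^(-2t)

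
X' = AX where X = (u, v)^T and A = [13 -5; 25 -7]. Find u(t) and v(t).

u(t) = -K_1e^(3t)sin(5t) + K_2e^(3t)cos(5t), v(t) = -2K_1e^(3t)sin(5t) + K_1e^(3t)cos(5t) + K_2e^(3t)sin(5t) + 2K_2e^(3t)cos(5t)

Coefficient matrix A = [[13, -5], [25, -7]].
Characteristic polynomial det(A - λI) = λ^2 - 6λ + 34 = 0.
Eigenvalues λ = 3 ± 5i (complex conjugate pair).
For λ=3+5i: an eigenvector is (0,1) - i(-1,-2) = (0 + i, 1 + 2i).
A real fundamental pair from Re and Im of e^((3+5i)t)v: X_1 = e^(3t)(cos(5t)·(0,1) + sin(5t)·(-1,-2)), X_2 = e^(3t)(sin(5t)·(0,1) - cos(5t)·(-1,-2)).
General solution: K_1X_1 + K_2X_2.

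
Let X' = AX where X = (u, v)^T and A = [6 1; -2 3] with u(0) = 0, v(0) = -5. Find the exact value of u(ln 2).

A = [[6,1],[-2,3]]; eigenvalues λ = 5, 4.
Eigenvectors: (-1,1) for λ=5, (1,-2) for λ=4.
From the initial condition, c_1 = 5, c_2 = 5.
u(ln 2) = (5)(2^5)(-1) + (5)(2^4)(1) = -80.

-80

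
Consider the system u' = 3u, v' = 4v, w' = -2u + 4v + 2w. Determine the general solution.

u(t) = c_1e^(3t), v(t) = c_3e^(4t), w(t) = -2c_1e^(3t) - c_2e^(2t) + 2c_3e^(4t)

Coefficient matrix A = [[3, 0, 0], [0, 4, 0], [-2, 4, 2]].
det(A - λI) = 0 gives eigenvalues λ = 3, 2, 4.
For λ=3: eigenvector (1,0,-2).
For λ=2: eigenvector (0,0,-1).
For λ=4: eigenvector (0,1,2).
General solution: c_1e^(3t)(1,0,-2) + c_2e^(2t)(0,0,-1) + c_3e^(4t)(0,1,2).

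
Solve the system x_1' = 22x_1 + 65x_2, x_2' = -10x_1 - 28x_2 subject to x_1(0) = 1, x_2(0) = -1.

Coefficient matrix A = [[22, 65], [-10, -28]].
Characteristic polynomial det(A - λI) = λ^2 + 6λ + 34 = 0.
Eigenvalues λ = -3 ± 5i (complex conjugate pair).
For λ=-3+5i: an eigenvector is (-3,1) - i(-2,1) = (-3 + 2i, 1 - i).
A real fundamental pair from Re and Im of e^((-3+5i)t)v: X_1 = e^(-3t)(cos(5t)·(-3,1) + sin(5t)·(-2,1)), X_2 = e^(-3t)(sin(5t)·(-3,1) - cos(5t)·(-2,1)).
General solution: C_1X_1 + C_2X_2.
Applying x_1(0)=1, x_2(0)=-1 gives C_1=1, C_2=2.

x_1(t) = -8e^(-3t)sin(5t) + e^(-3t)cos(5t), x_2(t) = 3e^(-3t)sin(5t) - e^(-3t)cos(5t)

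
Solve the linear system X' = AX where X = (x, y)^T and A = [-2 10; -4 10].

x(t) = -2K_1e^(4t)sin(2t) - K_1e^(4t)cos(2t) - K_2e^(4t)sin(2t) + 2K_2e^(4t)cos(2t), y(t) = -K_1e^(4t)sin(2t) - K_1e^(4t)cos(2t) - K_2e^(4t)sin(2t) + K_2e^(4t)cos(2t)

Coefficient matrix A = [[-2, 10], [-4, 10]].
Characteristic polynomial det(A - λI) = λ^2 - 8λ + 20 = 0.
Eigenvalues λ = 4 ± 2i (complex conjugate pair).
For λ=4+2i: an eigenvector is (-1,-1) - i(-2,-1) = (-1 + 2i, -1 + i).
A real fundamental pair from Re and Im of e^((4+2i)t)v: X_1 = e^(4t)(cos(2t)·(-1,-1) + sin(2t)·(-2,-1)), X_2 = e^(4t)(sin(2t)·(-1,-1) - cos(2t)·(-2,-1)).
General solution: K_1X_1 + K_2X_2.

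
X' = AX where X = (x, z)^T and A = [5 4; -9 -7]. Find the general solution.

x(t) = -2c_1e^(-t) - 2c_2te^(-t) - c_2e^(-t), z(t) = 3c_1e^(-t) + 3c_2te^(-t) + c_2e^(-t)

Coefficient matrix A = [[5, 4], [-9, -7]].
Characteristic polynomial det(A - λI) = λ^2 + 2λ + 1 = 0.
Single eigenvalue λ = -1 with algebraic multiplicity 2.
Eigenvector v = (-2,3); generalized eigenvector w with (A-λI)w=v is (-1,1).
General solution: e^(-t)[c_1·v + c_2·(t·v + w)].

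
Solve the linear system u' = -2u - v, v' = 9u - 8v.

Coefficient matrix A = [[-2, -1], [9, -8]].
Characteristic polynomial det(A - λI) = λ^2 + 10λ + 25 = 0.
Single eigenvalue λ = -5 with algebraic multiplicity 2.
Eigenvector v = (1,3); generalized eigenvector w with (A-λI)w=v is (0,-1).
General solution: e^(-5t)[K_1·v + K_2·(t·v + w)].

u(t) = K_1e^(-5t) + K_2te^(-5t), v(t) = 3K_1e^(-5t) + 3K_2te^(-5t) - K_2e^(-5t)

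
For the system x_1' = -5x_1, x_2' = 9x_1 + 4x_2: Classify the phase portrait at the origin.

A = [[-5,0],[9,4]]; det(A-λI) = λ^2 + λ - 20.
λ = -5, 4: opposite signs.

saddle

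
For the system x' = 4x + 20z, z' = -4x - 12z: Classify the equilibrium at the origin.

stable spiral

A = [[4,20],[-4,-12]]; det(A-λI) = λ^2 + 8λ + 32.
λ = -4 ± 4i: negative real part.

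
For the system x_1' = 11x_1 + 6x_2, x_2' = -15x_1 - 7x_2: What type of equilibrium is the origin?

A = [[11,6],[-15,-7]]; det(A-λI) = λ^2 - 4λ + 13.
λ = 2 ± 3i: positive real part.

unstable spiral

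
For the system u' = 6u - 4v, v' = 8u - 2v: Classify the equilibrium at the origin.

unstable spiral

A = [[6,-4],[8,-2]]; det(A-λI) = λ^2 - 4λ + 20.
λ = 2 ± 4i: positive real part.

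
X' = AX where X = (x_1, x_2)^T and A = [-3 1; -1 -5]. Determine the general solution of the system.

x_1(t) = c_1e^(-4t) + c_2te^(-4t) + c_2e^(-4t), x_2(t) = -c_1e^(-4t) - c_2te^(-4t)

Coefficient matrix A = [[-3, 1], [-1, -5]].
Characteristic polynomial det(A - λI) = λ^2 + 8λ + 16 = 0.
Single eigenvalue λ = -4 with algebraic multiplicity 2.
Eigenvector v = (1,-1); generalized eigenvector w with (A-λI)w=v is (1,0).
General solution: e^(-4t)[c_1·v + c_2·(t·v + w)].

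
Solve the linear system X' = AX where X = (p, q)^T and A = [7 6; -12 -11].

p(t) = -K_1e^(t) + K_2e^(-5t), q(t) = K_1e^(t) - 2K_2e^(-5t)

Coefficient matrix A = [[7, 6], [-12, -11]].
Characteristic polynomial det(A - λI) = λ^2 + 4λ - 5 = 0.
Eigenvalues λ = 1, -5.
For λ=1: (A-λI) row 1 is [6, 6], so an eigenvector is (-1, 1).
For λ=-5: (A-λI) row 1 is [12, 6], so an eigenvector is (1, -2).
General solution: K_1e^(t)(-1,1) + K_2e^(-5t)(1,-2).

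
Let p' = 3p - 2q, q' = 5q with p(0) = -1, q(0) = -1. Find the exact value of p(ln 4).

A = [[3,-2],[0,5]]; eigenvalues λ = 3, 5.
Eigenvectors: (1,0) for λ=3, (1,-1) for λ=5.
From the initial condition, c_1 = -2, c_2 = 1.
p(ln 4) = (-2)(4^3)(1) + (1)(4^5)(1) = 896.

896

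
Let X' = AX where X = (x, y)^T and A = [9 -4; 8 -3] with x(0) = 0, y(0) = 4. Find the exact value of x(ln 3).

-960

A = [[9,-4],[8,-3]]; eigenvalues λ = 1, 5.
Eigenvectors: (1,2) for λ=1, (1,1) for λ=5.
From the initial condition, c_1 = 4, c_2 = -4.
x(ln 3) = (4)(3^1)(1) + (-4)(3^5)(1) = -960.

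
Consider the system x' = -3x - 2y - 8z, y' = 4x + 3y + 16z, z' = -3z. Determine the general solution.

x(t) = C_1e^(-t) - C_2e^(t) + 2C_3e^(-3t), y(t) = -C_1e^(-t) + 2C_2e^(t) - 4C_3e^(-3t), z(t) = C_3e^(-3t)

Coefficient matrix A = [[-3, -2, -8], [4, 3, 16], [0, 0, -3]].
det(A - λI) = 0 gives eigenvalues λ = -1, 1, -3.
For λ=-1: eigenvector (1,-1,0).
For λ=1: eigenvector (-1,2,0).
For λ=-3: eigenvector (2,-4,1).
General solution: C_1e^(-t)(1,-1,0) + C_2e^(t)(-1,2,0) + C_3e^(-3t)(2,-4,1).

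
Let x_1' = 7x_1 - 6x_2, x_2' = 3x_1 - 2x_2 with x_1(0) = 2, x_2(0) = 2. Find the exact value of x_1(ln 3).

A = [[7,-6],[3,-2]]; eigenvalues λ = 4, 1.
Eigenvectors: (2,1) for λ=4, (-1,-1) for λ=1.
From the initial condition, c_1 = 0, c_2 = -2.
x_1(ln 3) = (0)(3^4)(2) + (-2)(3^1)(-1) = 6.

6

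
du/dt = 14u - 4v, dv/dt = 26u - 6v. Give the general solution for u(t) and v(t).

u(t) = -c_1e^(4t)sin(2t) + c_1e^(4t)cos(2t) + c_2e^(4t)sin(2t) + c_2e^(4t)cos(2t), v(t) = -2c_1e^(4t)sin(2t) + 3c_1e^(4t)cos(2t) + 3c_2e^(4t)sin(2t) + 2c_2e^(4t)cos(2t)

Coefficient matrix A = [[14, -4], [26, -6]].
Characteristic polynomial det(A - λI) = λ^2 - 8λ + 20 = 0.
Eigenvalues λ = 4 ± 2i (complex conjugate pair).
For λ=4+2i: an eigenvector is (1,3) - i(-1,-2) = (1 + i, 3 + 2i).
A real fundamental pair from Re and Im of e^((4+2i)t)v: X_1 = e^(4t)(cos(2t)·(1,3) + sin(2t)·(-1,-2)), X_2 = e^(4t)(sin(2t)·(1,3) - cos(2t)·(-1,-2)).
General solution: c_1X_1 + c_2X_2.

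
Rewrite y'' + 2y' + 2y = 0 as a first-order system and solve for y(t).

y(t) = c_1e^(-t)cos(t) + c_2e^(-t)sin(t)

Let x_1 = y, x_2 = y'. Then x_1' = x_2 and x_2' = -2x_1 - 2x_2.
A = [[0,1],[-2,-2]]; det(A-λI) = λ^2 + 2λ + 2.
Eigenvalues λ = -1 ± i.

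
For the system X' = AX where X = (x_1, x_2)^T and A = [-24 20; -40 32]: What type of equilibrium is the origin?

unstable spiral

A = [[-24,20],[-40,32]]; det(A-λI) = λ^2 - 8λ + 32.
λ = 4 ± 4i: positive real part.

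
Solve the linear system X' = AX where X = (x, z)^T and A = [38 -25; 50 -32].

x(t) = 2C_1e^(3t)sin(5t) + C_1e^(3t)cos(5t) + C_2e^(3t)sin(5t) - 2C_2e^(3t)cos(5t), z(t) = 3C_1e^(3t)sin(5t) + C_1e^(3t)cos(5t) + C_2e^(3t)sin(5t) - 3C_2e^(3t)cos(5t)

Coefficient matrix A = [[38, -25], [50, -32]].
Characteristic polynomial det(A - λI) = λ^2 - 6λ + 34 = 0.
Eigenvalues λ = 3 ± 5i (complex conjugate pair).
For λ=3+5i: an eigenvector is (1,1) - i(2,3) = (1 - 2i, 1 - 3i).
A real fundamental pair from Re and Im of e^((3+5i)t)v: X_1 = e^(3t)(cos(5t)·(1,1) + sin(5t)·(2,3)), X_2 = e^(3t)(sin(5t)·(1,1) - cos(5t)·(2,3)).
General solution: C_1X_1 + C_2X_2.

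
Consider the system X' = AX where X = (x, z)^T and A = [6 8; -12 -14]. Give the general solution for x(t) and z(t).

x(t) = 2K_1e^(-6t) - K_2e^(-2t), z(t) = -3K_1e^(-6t) + K_2e^(-2t)

Coefficient matrix A = [[6, 8], [-12, -14]].
Characteristic polynomial det(A - λI) = λ^2 + 8λ + 12 = 0.
Eigenvalues λ = -6, -2.
For λ=-6: (A-λI) row 1 is [12, 8], so an eigenvector is (2, -3).
For λ=-2: (A-λI) row 1 is [8, 8], so an eigenvector is (-1, 1).
General solution: K_1e^(-6t)(2,-3) + K_2e^(-2t)(-1,1).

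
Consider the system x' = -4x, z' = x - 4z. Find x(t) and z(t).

Coefficient matrix A = [[-4, 0], [1, -4]].
Characteristic polynomial det(A - λI) = λ^2 + 8λ + 16 = 0.
Single eigenvalue λ = -4 with algebraic multiplicity 2.
Eigenvector v = (0,-1); generalized eigenvector w with (A-λI)w=v is (-1,3).
General solution: e^(-4t)[K_1·v + K_2·(t·v + w)].

x(t) = -K_2e^(-4t), z(t) = -K_1e^(-4t) - K_2te^(-4t) + 3K_2e^(-4t)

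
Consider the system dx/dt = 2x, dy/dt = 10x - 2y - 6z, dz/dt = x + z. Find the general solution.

x(t) = c_1e^(2t), y(t) = c_1e^(2t) + c_2e^(-2t) - 2c_3e^(t), z(t) = c_1e^(2t) + c_3e^(t)

Coefficient matrix A = [[2, 0, 0], [10, -2, -6], [1, 0, 1]].
det(A - λI) = 0 gives eigenvalues λ = 2, -2, 1.
For λ=2: eigenvector (1,1,1).
For λ=-2: eigenvector (0,1,0).
For λ=1: eigenvector (0,-2,1).
General solution: c_1e^(2t)(1,1,1) + c_2e^(-2t)(0,1,0) + c_3e^(t)(0,-2,1).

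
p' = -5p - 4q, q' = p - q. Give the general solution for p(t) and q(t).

Coefficient matrix A = [[-5, -4], [1, -1]].
Characteristic polynomial det(A - λI) = λ^2 + 6λ + 9 = 0.
Single eigenvalue λ = -3 with algebraic multiplicity 2.
Eigenvector v = (-2,1); generalized eigenvector w with (A-λI)w=v is (1,0).
General solution: e^(-3t)[C_1·v + C_2·(t·v + w)].

p(t) = -2C_1e^(-3t) - 2C_2te^(-3t) + C_2e^(-3t), q(t) = C_1e^(-3t) + C_2te^(-3t)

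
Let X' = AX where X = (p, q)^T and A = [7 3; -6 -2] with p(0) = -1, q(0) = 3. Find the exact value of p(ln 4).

A = [[7,3],[-6,-2]]; eigenvalues λ = 1, 4.
Eigenvectors: (-1,2) for λ=1, (1,-1) for λ=4.
From the initial condition, c_1 = 2, c_2 = 1.
p(ln 4) = (2)(4^1)(-1) + (1)(4^4)(1) = 248.

248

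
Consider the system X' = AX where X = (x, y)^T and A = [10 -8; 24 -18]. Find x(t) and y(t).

x(t) = -2K_1e^(-2t) - K_2e^(-6t), y(t) = -3K_1e^(-2t) - 2K_2e^(-6t)

Coefficient matrix A = [[10, -8], [24, -18]].
Characteristic polynomial det(A - λI) = λ^2 + 8λ + 12 = 0.
Eigenvalues λ = -2, -6.
For λ=-2: (A-λI) row 1 is [12, -8], so an eigenvector is (-2, -3).
For λ=-6: (A-λI) row 1 is [16, -8], so an eigenvector is (-1, -2).
General solution: K_1e^(-2t)(-2,-3) + K_2e^(-6t)(-1,-2).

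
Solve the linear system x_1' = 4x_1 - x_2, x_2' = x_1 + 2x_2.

Coefficient matrix A = [[4, -1], [1, 2]].
Characteristic polynomial det(A - λI) = λ^2 - 6λ + 9 = 0.
Single eigenvalue λ = 3 with algebraic multiplicity 2.
Eigenvector v = (1,1); generalized eigenvector w with (A-λI)w=v is (-1,-2).
General solution: e^(3t)[C_1·v + C_2·(t·v + w)].

x_1(t) = C_1e^(3t) + C_2te^(3t) - C_2e^(3t), x_2(t) = C_1e^(3t) + C_2te^(3t) - 2C_2e^(3t)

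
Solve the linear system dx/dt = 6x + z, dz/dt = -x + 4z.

x(t) = -K_1e^(5t) - K_2te^(5t) + K_2e^(5t), z(t) = K_1e^(5t) + K_2te^(5t) - 2K_2e^(5t)

Coefficient matrix A = [[6, 1], [-1, 4]].
Characteristic polynomial det(A - λI) = λ^2 - 10λ + 25 = 0.
Single eigenvalue λ = 5 with algebraic multiplicity 2.
Eigenvector v = (-1,1); generalized eigenvector w with (A-λI)w=v is (1,-2).
General solution: e^(5t)[K_1·v + K_2·(t·v + w)].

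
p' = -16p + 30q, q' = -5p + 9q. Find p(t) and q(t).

Coefficient matrix A = [[-16, 30], [-5, 9]].
Characteristic polynomial det(A - λI) = λ^2 + 7λ + 6 = 0.
Eigenvalues λ = -6, -1.
For λ=-6: (A-λI) row 1 is [-10, 30], so an eigenvector is (-3, -1).
For λ=-1: (A-λI) row 1 is [-15, 30], so an eigenvector is (-2, -1).
General solution: C_1e^(-6t)(-3,-1) + C_2e^(-t)(-2,-1).

p(t) = -3C_1e^(-6t) - 2C_2e^(-t), q(t) = -C_1e^(-6t) - C_2e^(-t)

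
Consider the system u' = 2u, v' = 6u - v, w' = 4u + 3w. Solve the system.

u(t) = c_1e^(2t), v(t) = 2c_1e^(2t) + c_2e^(-t), w(t) = -4c_1e^(2t) + c_3e^(3t)

Coefficient matrix A = [[2, 0, 0], [6, -1, 0], [4, 0, 3]].
det(A - λI) = 0 gives eigenvalues λ = 2, -1, 3.
For λ=2: eigenvector (1,2,-4).
For λ=-1: eigenvector (0,1,0).
For λ=3: eigenvector (0,0,1).
General solution: c_1e^(2t)(1,2,-4) + c_2e^(-t)(0,1,0) + c_3e^(3t)(0,0,1).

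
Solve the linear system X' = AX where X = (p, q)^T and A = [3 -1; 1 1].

Coefficient matrix A = [[3, -1], [1, 1]].
Characteristic polynomial det(A - λI) = λ^2 - 4λ + 4 = 0.
Single eigenvalue λ = 2 with algebraic multiplicity 2.
Eigenvector v = (-1,-1); generalized eigenvector w with (A-λI)w=v is (1,2).
General solution: e^(2t)[C_1·v + C_2·(t·v + w)].

p(t) = -C_1e^(2t) - C_2te^(2t) + C_2e^(2t), q(t) = -C_1e^(2t) - C_2te^(2t) + 2C_2e^(2t)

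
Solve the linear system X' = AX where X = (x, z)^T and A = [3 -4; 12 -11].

Coefficient matrix A = [[3, -4], [12, -11]].
Characteristic polynomial det(A - λI) = λ^2 + 8λ + 15 = 0.
Eigenvalues λ = -5, -3.
For λ=-5: (A-λI) row 1 is [8, -4], so an eigenvector is (1, 2).
For λ=-3: (A-λI) row 1 is [6, -4], so an eigenvector is (-2, -3).
General solution: C_1e^(-5t)(1,2) + C_2e^(-3t)(-2,-3).

x(t) = C_1e^(-5t) - 2C_2e^(-3t), z(t) = 2C_1e^(-5t) - 3C_2e^(-3t)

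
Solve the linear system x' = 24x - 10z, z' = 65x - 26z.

x(t) = -C_1e^(-t)sin(5t) + C_1e^(-t)cos(5t) + C_2e^(-t)sin(5t) + C_2e^(-t)cos(5t), z(t) = -2C_1e^(-t)sin(5t) + 3C_1e^(-t)cos(5t) + 3C_2e^(-t)sin(5t) + 2C_2e^(-t)cos(5t)

Coefficient matrix A = [[24, -10], [65, -26]].
Characteristic polynomial det(A - λI) = λ^2 + 2λ + 26 = 0.
Eigenvalues λ = -1 ± 5i (complex conjugate pair).
For λ=-1+5i: an eigenvector is (1,3) - i(-1,-2) = (1 + i, 3 + 2i).
A real fundamental pair from Re and Im of e^((-1+5i)t)v: X_1 = e^(-t)(cos(5t)·(1,3) + sin(5t)·(-1,-2)), X_2 = e^(-t)(sin(5t)·(1,3) - cos(5t)·(-1,-2)).
General solution: C_1X_1 + C_2X_2.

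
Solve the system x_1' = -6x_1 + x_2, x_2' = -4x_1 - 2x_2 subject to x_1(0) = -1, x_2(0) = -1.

x_1(t) = te^(-4t) - e^(-4t), x_2(t) = 2te^(-4t) - e^(-4t)

Coefficient matrix A = [[-6, 1], [-4, -2]].
Characteristic polynomial det(A - λI) = λ^2 + 8λ + 16 = 0.
Single eigenvalue λ = -4 with algebraic multiplicity 2.
Eigenvector v = (-1,-2); generalized eigenvector w with (A-λI)w=v is (1,1).
General solution: e^(-4t)[c_1·v + c_2·(t·v + w)].
Applying x_1(0)=-1, x_2(0)=-1 gives c_1=0, c_2=-1.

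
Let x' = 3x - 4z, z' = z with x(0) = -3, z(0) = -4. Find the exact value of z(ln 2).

A = [[3,-4],[0,1]]; eigenvalues λ = 1, 3.
Eigenvectors: (2,1) for λ=1, (-1,0) for λ=3.
From the initial condition, c_1 = -4, c_2 = -5.
z(ln 2) = (-4)(2^1)(1) + (-5)(2^3)(0) = -8.

-8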